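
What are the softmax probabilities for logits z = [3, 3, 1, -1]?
p = [0.4643, 0.4643, 0.0628, 0.0085]

exp(z) = [20.09, 20.09, 2.718, 0.3679]
Sum = 43.26
p = [0.4643, 0.4643, 0.0628, 0.0085]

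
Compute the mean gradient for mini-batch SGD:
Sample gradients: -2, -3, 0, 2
Average gradient = -0.75

Average = (1/4)(-2 + -3 + 0 + 2) = -3/4 = -0.75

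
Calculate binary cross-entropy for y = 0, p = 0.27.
L = 0.3147

L = -0·log(0.27) - 1·log(0.73) = -log(0.73) = 0.3147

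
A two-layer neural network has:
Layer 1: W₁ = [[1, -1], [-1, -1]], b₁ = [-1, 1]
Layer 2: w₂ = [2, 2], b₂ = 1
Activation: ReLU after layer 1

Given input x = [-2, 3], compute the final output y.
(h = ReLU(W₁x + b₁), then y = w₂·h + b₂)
y = 1

Layer 1 pre-activation: z₁ = [-6, 0]
After ReLU: h = [0, 0]
Layer 2 output: y = 2×0 + 2×0 + 1 = 1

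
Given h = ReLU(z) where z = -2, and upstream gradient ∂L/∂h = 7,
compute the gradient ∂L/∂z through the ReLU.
∂L/∂z = 0

h = ReLU(-2) = 0
Since z < 0: ∂h/∂z = 0
∂L/∂z = ∂L/∂h · ∂h/∂z = 7 × 0 = 0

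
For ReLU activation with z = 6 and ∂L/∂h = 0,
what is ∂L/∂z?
∂L/∂z = 0

h = ReLU(6) = 6
Since z > 0: ∂h/∂z = 1
∂L/∂z = ∂L/∂h · ∂h/∂z = 0 × 1 = 0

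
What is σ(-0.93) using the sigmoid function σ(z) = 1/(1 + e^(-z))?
0.2829

sigmoid(-0.93) = 1/(1 + e^(0.93)) = 1/(1 + 2.535) = 0.2829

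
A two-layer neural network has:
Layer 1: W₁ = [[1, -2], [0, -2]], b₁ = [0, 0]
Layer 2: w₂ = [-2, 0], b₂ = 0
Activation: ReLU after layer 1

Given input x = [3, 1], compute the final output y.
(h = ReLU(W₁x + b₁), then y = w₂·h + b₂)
y = -2

Layer 1 pre-activation: z₁ = [1, -2]
After ReLU: h = [1, 0]
Layer 2 output: y = -2×1 + 0×0 + 0 = -2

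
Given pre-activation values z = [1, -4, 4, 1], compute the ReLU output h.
h = [1, 0, 4, 1]

ReLU applied element-wise: max(0,1)=1, max(0,-4)=0, max(0,4)=4, max(0,1)=1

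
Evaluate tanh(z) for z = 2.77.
0.9922

tanh(2.77) = (e^(2.77) - e^(-2.77))/(e^(2.77) + e^(-2.77)) = 0.9922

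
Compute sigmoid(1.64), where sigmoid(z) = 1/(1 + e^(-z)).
0.8375

sigmoid(1.64) = 1/(1 + e^(-1.64)) = 1/(1 + 0.194) = 0.8375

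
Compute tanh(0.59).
0.5299

tanh(0.59) = (e^(0.59) - e^(-0.59))/(e^(0.59) + e^(-0.59)) = 0.5299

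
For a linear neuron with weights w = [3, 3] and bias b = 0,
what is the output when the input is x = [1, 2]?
y = 9

y = (3)(1) + (3)(2) + 0 = 9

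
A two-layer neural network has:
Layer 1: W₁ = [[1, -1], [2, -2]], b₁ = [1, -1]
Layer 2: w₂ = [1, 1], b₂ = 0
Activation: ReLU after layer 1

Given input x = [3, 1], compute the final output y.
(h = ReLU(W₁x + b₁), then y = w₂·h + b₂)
y = 6

Layer 1 pre-activation: z₁ = [3, 3]
After ReLU: h = [3, 3]
Layer 2 output: y = 1×3 + 1×3 + 0 = 6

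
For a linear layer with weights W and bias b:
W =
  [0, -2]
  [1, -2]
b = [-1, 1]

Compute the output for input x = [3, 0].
y = [-1, 4]

Wx = [0×3 + -2×0, 1×3 + -2×0]
   = [0, 3]
y = Wx + b = [0 + -1, 3 + 1] = [-1, 4]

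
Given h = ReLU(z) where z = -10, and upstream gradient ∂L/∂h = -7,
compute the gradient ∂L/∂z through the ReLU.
∂L/∂z = 0

h = ReLU(-10) = 0
Since z < 0: ∂h/∂z = 0
∂L/∂z = ∂L/∂h · ∂h/∂z = -7 × 0 = 0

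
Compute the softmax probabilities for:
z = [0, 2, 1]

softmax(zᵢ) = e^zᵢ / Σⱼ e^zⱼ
p = [0.09, 0.6652, 0.2447]

exp(z) = [1, 7.389, 2.718]
Sum = 11.11
p = [0.09, 0.6652, 0.2447]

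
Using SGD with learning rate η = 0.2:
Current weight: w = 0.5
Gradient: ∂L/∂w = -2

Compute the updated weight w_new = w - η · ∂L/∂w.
w_new = 0.9

w_new = w - η·∂L/∂w = 0.5 - 0.2×(-2) = 0.5 - (-0.4) = 0.9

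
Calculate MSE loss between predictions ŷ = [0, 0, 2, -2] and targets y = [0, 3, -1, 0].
MSE = 5.5

MSE = (1/4)((0-0)² + (0-3)² + (2--1)² + (-2-0)²) = (1/4)(0 + 9 + 9 + 4) = 5.5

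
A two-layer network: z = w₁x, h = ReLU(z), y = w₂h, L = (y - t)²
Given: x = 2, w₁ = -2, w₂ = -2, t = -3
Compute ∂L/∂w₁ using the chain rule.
∂L/∂w₁ = 0

Forward pass:
z = w₁x = -2×2 = -4
h = ReLU(-4) = 0
y = w₂h = -2×0 = 0

Backward pass:
∂L/∂y = 2(y - t) = 2(0 - -3) = 6
∂y/∂h = w₂ = -2
∂h/∂z = 0 (ReLU derivative)
∂z/∂w₁ = x = 2

∂L/∂w₁ = 6 × -2 × 0 × 2 = 0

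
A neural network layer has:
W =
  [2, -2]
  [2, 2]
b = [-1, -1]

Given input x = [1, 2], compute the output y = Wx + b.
y = [-3, 5]

Wx = [2×1 + -2×2, 2×1 + 2×2]
   = [-2, 6]
y = Wx + b = [-2 + -1, 6 + -1] = [-3, 5]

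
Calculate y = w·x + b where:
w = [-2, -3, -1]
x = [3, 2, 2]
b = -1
y = -15

y = (-2)(3) + (-3)(2) + (-1)(2) + -1 = -15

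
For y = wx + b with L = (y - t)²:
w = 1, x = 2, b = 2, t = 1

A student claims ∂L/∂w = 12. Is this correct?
Correct

y = (1)(2) + 2 = 4
∂L/∂y = 2(y - t) = 2(4 - 1) = 6
∂y/∂w = x = 2
∂L/∂w = 6 × 2 = 12

Claimed value: 12
Correct: The correct gradient is 12.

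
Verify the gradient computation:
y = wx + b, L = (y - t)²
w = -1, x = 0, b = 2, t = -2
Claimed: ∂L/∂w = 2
Incorrect

y = (-1)(0) + 2 = 2
∂L/∂y = 2(y - t) = 2(2 - -2) = 8
∂y/∂w = x = 0
∂L/∂w = 8 × 0 = 0

Claimed value: 2
Incorrect: The correct gradient is 0.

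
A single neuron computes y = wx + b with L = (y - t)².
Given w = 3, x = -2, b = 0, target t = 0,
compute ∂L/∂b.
∂L/∂b = -12

y = wx + b = (3)(-2) + 0 = -6
∂L/∂y = 2(y - t) = 2(-6 - 0) = -12
∂y/∂b = 1
∂L/∂b = ∂L/∂y · ∂y/∂b = -12 × 1 = -12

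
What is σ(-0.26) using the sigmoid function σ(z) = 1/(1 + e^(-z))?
0.4354

sigmoid(-0.26) = 1/(1 + e^(0.26)) = 1/(1 + 1.297) = 0.4354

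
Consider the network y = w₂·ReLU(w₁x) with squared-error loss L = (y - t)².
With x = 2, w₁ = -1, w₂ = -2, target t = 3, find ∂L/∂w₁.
∂L/∂w₁ = 0

Forward pass:
z = w₁x = -1×2 = -2
h = ReLU(-2) = 0
y = w₂h = -2×0 = 0

Backward pass:
∂L/∂y = 2(y - t) = 2(0 - 3) = -6
∂y/∂h = w₂ = -2
∂h/∂z = 0 (ReLU derivative)
∂z/∂w₁ = x = 2

∂L/∂w₁ = -6 × -2 × 0 × 2 = 0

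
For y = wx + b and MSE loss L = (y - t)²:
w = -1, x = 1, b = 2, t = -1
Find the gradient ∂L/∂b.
∂L/∂b = 4

y = wx + b = (-1)(1) + 2 = 1
∂L/∂y = 2(y - t) = 2(1 - -1) = 4
∂y/∂b = 1
∂L/∂b = ∂L/∂y · ∂y/∂b = 4 × 1 = 4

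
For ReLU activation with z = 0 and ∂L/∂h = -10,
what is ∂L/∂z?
∂L/∂z = 0

h = ReLU(0) = 0
At z = 0: ∂h/∂z = 0 (by convention)
∂L/∂z = ∂L/∂h · ∂h/∂z = -10 × 0 = 0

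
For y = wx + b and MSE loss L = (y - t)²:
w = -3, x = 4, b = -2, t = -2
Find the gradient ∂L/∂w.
∂L/∂w = -96

y = wx + b = (-3)(4) + -2 = -14
∂L/∂y = 2(y - t) = 2(-14 - -2) = -24
∂y/∂w = x = 4
∂L/∂w = ∂L/∂y · ∂y/∂w = -24 × 4 = -96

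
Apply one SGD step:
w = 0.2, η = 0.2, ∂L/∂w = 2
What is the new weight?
w_new = -0.2

w_new = w - η·∂L/∂w = 0.2 - 0.2×(2) = 0.2 - (0.4) = -0.2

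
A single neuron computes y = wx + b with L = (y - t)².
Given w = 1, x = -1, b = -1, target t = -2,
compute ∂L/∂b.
∂L/∂b = 0

y = wx + b = (1)(-1) + -1 = -2
∂L/∂y = 2(y - t) = 2(-2 - -2) = 0
∂y/∂b = 1
∂L/∂b = ∂L/∂y · ∂y/∂b = 0 × 1 = 0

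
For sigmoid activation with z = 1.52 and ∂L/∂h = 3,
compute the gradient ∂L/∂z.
∂L/∂z = 0.4418

σ(1.52) = 0.8205
σ'(1.52) = σ(1.52)(1 - σ(1.52)) = 0.8205 × 0.1795 = 0.1473
∂L/∂z = ∂L/∂h · σ'(z) = 3 × 0.1473 = 0.4418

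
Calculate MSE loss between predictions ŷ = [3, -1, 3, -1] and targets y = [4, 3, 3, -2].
MSE = 4.5

MSE = (1/4)((3-4)² + (-1-3)² + (3-3)² + (-1--2)²) = (1/4)(1 + 16 + 0 + 1) = 4.5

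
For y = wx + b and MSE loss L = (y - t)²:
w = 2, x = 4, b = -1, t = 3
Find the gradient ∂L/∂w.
∂L/∂w = 32

y = wx + b = (2)(4) + -1 = 7
∂L/∂y = 2(y - t) = 2(7 - 3) = 8
∂y/∂w = x = 4
∂L/∂w = ∂L/∂y · ∂y/∂w = 8 × 4 = 32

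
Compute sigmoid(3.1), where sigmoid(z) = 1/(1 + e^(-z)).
0.9569

sigmoid(3.1) = 1/(1 + e^(-3.1)) = 1/(1 + 0.04505) = 0.9569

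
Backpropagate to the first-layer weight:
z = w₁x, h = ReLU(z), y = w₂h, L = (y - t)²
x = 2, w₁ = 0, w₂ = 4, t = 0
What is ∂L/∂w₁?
∂L/∂w₁ = 0

Forward pass:
z = w₁x = 0×2 = 0
h = ReLU(0) = 0
y = w₂h = 4×0 = 0

Backward pass:
∂L/∂y = 2(y - t) = 2(0 - 0) = 0
∂y/∂h = w₂ = 4
∂h/∂z = 0 (ReLU derivative)
∂z/∂w₁ = x = 2

∂L/∂w₁ = 0 × 4 × 0 × 2 = 0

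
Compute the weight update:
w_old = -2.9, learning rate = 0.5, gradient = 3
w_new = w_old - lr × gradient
w_new = -4.4

w_new = w - η·∂L/∂w = -2.9 - 0.5×(3) = -2.9 - (1.5) = -4.4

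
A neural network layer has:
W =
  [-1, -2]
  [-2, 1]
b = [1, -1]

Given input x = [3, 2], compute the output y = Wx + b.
y = [-6, -5]

Wx = [-1×3 + -2×2, -2×3 + 1×2]
   = [-7, -4]
y = Wx + b = [-7 + 1, -4 + -1] = [-6, -5]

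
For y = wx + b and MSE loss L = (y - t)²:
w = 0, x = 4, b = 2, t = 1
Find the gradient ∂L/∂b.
∂L/∂b = 2

y = wx + b = (0)(4) + 2 = 2
∂L/∂y = 2(y - t) = 2(2 - 1) = 2
∂y/∂b = 1
∂L/∂b = ∂L/∂y · ∂y/∂b = 2 × 1 = 2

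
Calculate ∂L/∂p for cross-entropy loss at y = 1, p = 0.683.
∂L/∂p = -1.464

∂L/∂p = -y/p + (1-y)/(1-p) = -1/0.683 + 0 = -1.464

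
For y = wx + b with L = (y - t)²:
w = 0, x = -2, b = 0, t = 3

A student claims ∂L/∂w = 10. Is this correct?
Incorrect

y = (0)(-2) + 0 = 0
∂L/∂y = 2(y - t) = 2(0 - 3) = -6
∂y/∂w = x = -2
∂L/∂w = -6 × -2 = 12

Claimed value: 10
Incorrect: The correct gradient is 12.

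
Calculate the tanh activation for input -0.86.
-0.6963

tanh(-0.86) = (e^(-0.86) - e^(0.86))/(e^(-0.86) + e^(0.86)) = -0.6963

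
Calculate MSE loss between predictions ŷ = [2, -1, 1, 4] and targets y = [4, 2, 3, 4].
MSE = 4.25

MSE = (1/4)((2-4)² + (-1-2)² + (1-3)² + (4-4)²) = (1/4)(4 + 9 + 4 + 0) = 4.25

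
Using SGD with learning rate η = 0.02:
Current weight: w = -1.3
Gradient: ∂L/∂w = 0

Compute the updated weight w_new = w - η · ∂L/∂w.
w_new = -1.3

w_new = w - η·∂L/∂w = -1.3 - 0.02×(0) = -1.3 - (0) = -1.3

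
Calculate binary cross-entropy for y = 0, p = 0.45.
L = 0.5978

L = -0·log(0.45) - 1·log(0.55) = -log(0.55) = 0.5978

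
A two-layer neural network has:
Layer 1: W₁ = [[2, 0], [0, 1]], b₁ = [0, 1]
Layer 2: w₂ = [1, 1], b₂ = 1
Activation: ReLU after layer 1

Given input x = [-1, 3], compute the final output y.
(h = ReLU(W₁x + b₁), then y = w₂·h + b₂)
y = 5

Layer 1 pre-activation: z₁ = [-2, 4]
After ReLU: h = [0, 4]
Layer 2 output: y = 1×0 + 1×4 + 1 = 5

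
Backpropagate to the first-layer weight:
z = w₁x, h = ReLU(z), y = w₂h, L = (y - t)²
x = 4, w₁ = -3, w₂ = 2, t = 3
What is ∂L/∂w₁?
∂L/∂w₁ = 0

Forward pass:
z = w₁x = -3×4 = -12
h = ReLU(-12) = 0
y = w₂h = 2×0 = 0

Backward pass:
∂L/∂y = 2(y - t) = 2(0 - 3) = -6
∂y/∂h = w₂ = 2
∂h/∂z = 0 (ReLU derivative)
∂z/∂w₁ = x = 4

∂L/∂w₁ = -6 × 2 × 0 × 4 = 0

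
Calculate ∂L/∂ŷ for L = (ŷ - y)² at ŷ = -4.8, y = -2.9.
∂L/∂ŷ = -3.8

∂L/∂ŷ = 2(ŷ - y) = 2(-4.8 - -2.9) = 2(-1.9) = -3.8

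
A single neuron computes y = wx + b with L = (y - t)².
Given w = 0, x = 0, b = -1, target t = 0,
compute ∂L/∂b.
∂L/∂b = -2

y = wx + b = (0)(0) + -1 = -1
∂L/∂y = 2(y - t) = 2(-1 - 0) = -2
∂y/∂b = 1
∂L/∂b = ∂L/∂y · ∂y/∂b = -2 × 1 = -2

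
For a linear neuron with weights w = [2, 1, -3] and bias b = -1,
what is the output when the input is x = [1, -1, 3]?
y = -9

y = (2)(1) + (1)(-1) + (-3)(3) + -1 = -9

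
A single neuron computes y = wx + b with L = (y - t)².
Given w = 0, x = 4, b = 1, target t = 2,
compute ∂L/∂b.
∂L/∂b = -2

y = wx + b = (0)(4) + 1 = 1
∂L/∂y = 2(y - t) = 2(1 - 2) = -2
∂y/∂b = 1
∂L/∂b = ∂L/∂y · ∂y/∂b = -2 × 1 = -2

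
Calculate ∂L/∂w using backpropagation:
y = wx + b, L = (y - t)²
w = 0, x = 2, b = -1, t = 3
∂L/∂w = -16

y = wx + b = (0)(2) + -1 = -1
∂L/∂y = 2(y - t) = 2(-1 - 3) = -8
∂y/∂w = x = 2
∂L/∂w = ∂L/∂y · ∂y/∂w = -8 × 2 = -16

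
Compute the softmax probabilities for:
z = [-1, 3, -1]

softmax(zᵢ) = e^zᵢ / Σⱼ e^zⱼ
p = [0.0177, 0.9647, 0.0177]

exp(z) = [0.3679, 20.09, 0.3679]
Sum = 20.82
p = [0.0177, 0.9647, 0.0177]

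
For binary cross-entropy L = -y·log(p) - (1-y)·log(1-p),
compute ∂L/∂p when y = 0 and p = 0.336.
∂L/∂p = 1.506

∂L/∂p = -y/p + (1-y)/(1-p) = 0 + 1/0.664 = 1.506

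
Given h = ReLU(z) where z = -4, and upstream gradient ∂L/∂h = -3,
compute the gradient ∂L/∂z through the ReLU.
∂L/∂z = 0

h = ReLU(-4) = 0
Since z < 0: ∂h/∂z = 0
∂L/∂z = ∂L/∂h · ∂h/∂z = -3 × 0 = 0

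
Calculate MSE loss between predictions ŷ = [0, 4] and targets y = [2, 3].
MSE = 2.5

MSE = (1/2)((0-2)² + (4-3)²) = (1/2)(4 + 1) = 2.5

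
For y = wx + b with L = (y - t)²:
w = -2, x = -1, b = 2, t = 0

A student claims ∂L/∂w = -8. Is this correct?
Correct

y = (-2)(-1) + 2 = 4
∂L/∂y = 2(y - t) = 2(4 - 0) = 8
∂y/∂w = x = -1
∂L/∂w = 8 × -1 = -8

Claimed value: -8
Correct: The correct gradient is -8.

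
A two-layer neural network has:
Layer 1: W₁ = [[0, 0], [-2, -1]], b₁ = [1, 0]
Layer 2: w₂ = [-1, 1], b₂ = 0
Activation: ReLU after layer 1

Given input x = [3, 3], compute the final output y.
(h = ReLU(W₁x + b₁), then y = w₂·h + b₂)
y = -1

Layer 1 pre-activation: z₁ = [1, -9]
After ReLU: h = [1, 0]
Layer 2 output: y = -1×1 + 1×0 + 0 = -1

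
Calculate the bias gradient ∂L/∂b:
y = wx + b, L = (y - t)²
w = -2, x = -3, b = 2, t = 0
∂L/∂b = 16

y = wx + b = (-2)(-3) + 2 = 8
∂L/∂y = 2(y - t) = 2(8 - 0) = 16
∂y/∂b = 1
∂L/∂b = ∂L/∂y · ∂y/∂b = 16 × 1 = 16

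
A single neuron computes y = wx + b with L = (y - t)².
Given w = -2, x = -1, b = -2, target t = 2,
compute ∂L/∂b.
∂L/∂b = -4

y = wx + b = (-2)(-1) + -2 = 0
∂L/∂y = 2(y - t) = 2(0 - 2) = -4
∂y/∂b = 1
∂L/∂b = ∂L/∂y · ∂y/∂b = -4 × 1 = -4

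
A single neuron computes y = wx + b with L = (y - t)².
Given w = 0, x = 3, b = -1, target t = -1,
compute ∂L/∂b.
∂L/∂b = 0

y = wx + b = (0)(3) + -1 = -1
∂L/∂y = 2(y - t) = 2(-1 - -1) = 0
∂y/∂b = 1
∂L/∂b = ∂L/∂y · ∂y/∂b = 0 × 1 = 0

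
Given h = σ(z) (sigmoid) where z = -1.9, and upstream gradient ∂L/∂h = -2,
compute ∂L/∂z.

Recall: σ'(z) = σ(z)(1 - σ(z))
∂L/∂z = -0.2264

σ(-1.9) = 0.1301
σ'(-1.9) = σ(-1.9)(1 - σ(-1.9)) = 0.1301 × 0.8699 = 0.1132
∂L/∂z = ∂L/∂h · σ'(z) = -2 × 0.1132 = -0.2264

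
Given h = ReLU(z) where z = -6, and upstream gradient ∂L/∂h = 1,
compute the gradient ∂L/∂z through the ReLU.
∂L/∂z = 0

h = ReLU(-6) = 0
Since z < 0: ∂h/∂z = 0
∂L/∂z = ∂L/∂h · ∂h/∂z = 1 × 0 = 0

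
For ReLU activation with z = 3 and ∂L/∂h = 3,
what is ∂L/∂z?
∂L/∂z = 3

h = ReLU(3) = 3
Since z > 0: ∂h/∂z = 1
∂L/∂z = ∂L/∂h · ∂h/∂z = 3 × 1 = 3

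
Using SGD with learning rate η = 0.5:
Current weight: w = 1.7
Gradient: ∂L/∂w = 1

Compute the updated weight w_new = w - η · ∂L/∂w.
w_new = 1.2

w_new = w - η·∂L/∂w = 1.7 - 0.5×(1) = 1.7 - (0.5) = 1.2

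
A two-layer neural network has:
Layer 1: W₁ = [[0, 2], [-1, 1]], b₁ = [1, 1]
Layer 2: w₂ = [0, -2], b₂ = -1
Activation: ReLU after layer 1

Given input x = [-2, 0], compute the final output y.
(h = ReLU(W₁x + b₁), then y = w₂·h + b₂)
y = -7

Layer 1 pre-activation: z₁ = [1, 3]
After ReLU: h = [1, 3]
Layer 2 output: y = 0×1 + -2×3 + -1 = -7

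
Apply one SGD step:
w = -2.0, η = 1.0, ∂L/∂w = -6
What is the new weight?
w_new = 4

w_new = w - η·∂L/∂w = -2.0 - 1.0×(-6) = -2.0 - (-6) = 4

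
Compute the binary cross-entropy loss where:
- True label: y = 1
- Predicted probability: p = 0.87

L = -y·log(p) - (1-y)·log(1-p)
L = 0.1393

L = -1·log(0.87) - 0·log(0.13) = -log(0.87) = 0.1393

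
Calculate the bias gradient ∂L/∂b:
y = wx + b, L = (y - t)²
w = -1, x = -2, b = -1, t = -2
∂L/∂b = 6

y = wx + b = (-1)(-2) + -1 = 1
∂L/∂y = 2(y - t) = 2(1 - -2) = 6
∂y/∂b = 1
∂L/∂b = ∂L/∂y · ∂y/∂b = 6 × 1 = 6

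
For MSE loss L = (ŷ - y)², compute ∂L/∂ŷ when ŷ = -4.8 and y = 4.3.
∂L/∂ŷ = -18.2

∂L/∂ŷ = 2(ŷ - y) = 2(-4.8 - 4.3) = 2(-9.1) = -18.2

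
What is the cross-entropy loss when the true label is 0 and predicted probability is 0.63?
L = 0.9943

L = -0·log(0.63) - 1·log(0.37) = -log(0.37) = 0.9943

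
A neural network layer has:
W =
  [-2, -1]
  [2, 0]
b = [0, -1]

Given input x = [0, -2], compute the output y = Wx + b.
y = [2, -1]

Wx = [-2×0 + -1×-2, 2×0 + 0×-2]
   = [2, 0]
y = Wx + b = [2 + 0, 0 + -1] = [2, -1]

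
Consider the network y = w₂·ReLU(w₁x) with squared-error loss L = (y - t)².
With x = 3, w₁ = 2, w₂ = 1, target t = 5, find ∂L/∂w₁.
∂L/∂w₁ = 6

Forward pass:
z = w₁x = 2×3 = 6
h = ReLU(6) = 6
y = w₂h = 1×6 = 6

Backward pass:
∂L/∂y = 2(y - t) = 2(6 - 5) = 2
∂y/∂h = w₂ = 1
∂h/∂z = 1 (ReLU derivative)
∂z/∂w₁ = x = 3

∂L/∂w₁ = 2 × 1 × 1 × 3 = 6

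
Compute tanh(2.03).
0.9661

tanh(2.03) = (e^(2.03) - e^(-2.03))/(e^(2.03) + e^(-2.03)) = 0.9661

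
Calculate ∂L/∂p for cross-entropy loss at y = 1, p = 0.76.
∂L/∂p = -1.316

∂L/∂p = -y/p + (1-y)/(1-p) = -1/0.76 + 0 = -1.316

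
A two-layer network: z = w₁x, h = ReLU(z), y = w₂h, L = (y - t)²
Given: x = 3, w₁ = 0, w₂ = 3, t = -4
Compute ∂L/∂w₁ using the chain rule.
∂L/∂w₁ = 0

Forward pass:
z = w₁x = 0×3 = 0
h = ReLU(0) = 0
y = w₂h = 3×0 = 0

Backward pass:
∂L/∂y = 2(y - t) = 2(0 - -4) = 8
∂y/∂h = w₂ = 3
∂h/∂z = 0 (ReLU derivative)
∂z/∂w₁ = x = 3

∂L/∂w₁ = 8 × 3 × 0 × 3 = 0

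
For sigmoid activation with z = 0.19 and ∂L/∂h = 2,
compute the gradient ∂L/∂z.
∂L/∂z = 0.4955

σ(0.19) = 0.5474
σ'(0.19) = σ(0.19)(1 - σ(0.19)) = 0.5474 × 0.4526 = 0.2478
∂L/∂z = ∂L/∂h · σ'(z) = 2 × 0.2478 = 0.4955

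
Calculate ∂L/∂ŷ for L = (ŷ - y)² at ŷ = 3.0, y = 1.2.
∂L/∂ŷ = 3.6

∂L/∂ŷ = 2(ŷ - y) = 2(3.0 - 1.2) = 2(1.8) = 3.6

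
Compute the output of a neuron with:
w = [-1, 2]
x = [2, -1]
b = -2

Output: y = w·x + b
y = -6

y = (-1)(2) + (2)(-1) + -2 = -6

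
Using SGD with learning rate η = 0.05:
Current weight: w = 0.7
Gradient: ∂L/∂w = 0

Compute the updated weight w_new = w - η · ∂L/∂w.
w_new = 0.7

w_new = w - η·∂L/∂w = 0.7 - 0.05×(0) = 0.7 - (0) = 0.7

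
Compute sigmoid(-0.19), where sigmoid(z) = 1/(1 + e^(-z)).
0.4526

sigmoid(-0.19) = 1/(1 + e^(0.19)) = 1/(1 + 1.209) = 0.4526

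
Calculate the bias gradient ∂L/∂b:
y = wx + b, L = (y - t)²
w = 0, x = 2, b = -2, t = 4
∂L/∂b = -12

y = wx + b = (0)(2) + -2 = -2
∂L/∂y = 2(y - t) = 2(-2 - 4) = -12
∂y/∂b = 1
∂L/∂b = ∂L/∂y · ∂y/∂b = -12 × 1 = -12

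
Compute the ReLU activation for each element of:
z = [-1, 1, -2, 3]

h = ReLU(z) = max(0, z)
h = [0, 1, 0, 3]

ReLU applied element-wise: max(0,-1)=0, max(0,1)=1, max(0,-2)=0, max(0,3)=3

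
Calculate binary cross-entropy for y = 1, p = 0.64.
L = 0.4463

L = -1·log(0.64) - 0·log(0.36) = -log(0.64) = 0.4463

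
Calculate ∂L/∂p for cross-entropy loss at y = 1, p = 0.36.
∂L/∂p = -2.778

∂L/∂p = -y/p + (1-y)/(1-p) = -1/0.36 + 0 = -2.778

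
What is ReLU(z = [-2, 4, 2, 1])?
h = [0, 4, 2, 1]

ReLU applied element-wise: max(0,-2)=0, max(0,4)=4, max(0,2)=2, max(0,1)=1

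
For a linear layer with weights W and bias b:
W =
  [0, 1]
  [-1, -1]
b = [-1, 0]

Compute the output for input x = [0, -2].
y = [-3, 2]

Wx = [0×0 + 1×-2, -1×0 + -1×-2]
   = [-2, 2]
y = Wx + b = [-2 + -1, 2 + 0] = [-3, 2]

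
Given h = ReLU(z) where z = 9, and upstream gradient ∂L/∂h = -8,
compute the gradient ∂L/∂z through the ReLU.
∂L/∂z = -8

h = ReLU(9) = 9
Since z > 0: ∂h/∂z = 1
∂L/∂z = ∂L/∂h · ∂h/∂z = -8 × 1 = -8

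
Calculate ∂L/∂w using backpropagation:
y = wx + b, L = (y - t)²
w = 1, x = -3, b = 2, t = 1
∂L/∂w = 12

y = wx + b = (1)(-3) + 2 = -1
∂L/∂y = 2(y - t) = 2(-1 - 1) = -4
∂y/∂w = x = -3
∂L/∂w = ∂L/∂y · ∂y/∂w = -4 × -3 = 12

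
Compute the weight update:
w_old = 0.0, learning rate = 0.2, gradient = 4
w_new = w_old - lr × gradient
w_new = -0.8

w_new = w - η·∂L/∂w = 0.0 - 0.2×(4) = 0.0 - (0.8) = -0.8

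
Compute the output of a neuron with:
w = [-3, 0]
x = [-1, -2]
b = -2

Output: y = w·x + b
y = 1

y = (-3)(-1) + (0)(-2) + -2 = 1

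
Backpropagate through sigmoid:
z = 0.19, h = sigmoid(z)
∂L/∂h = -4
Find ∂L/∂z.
∂L/∂z = -0.991

σ(0.19) = 0.5474
σ'(0.19) = σ(0.19)(1 - σ(0.19)) = 0.5474 × 0.4526 = 0.2478
∂L/∂z = ∂L/∂h · σ'(z) = -4 × 0.2478 = -0.991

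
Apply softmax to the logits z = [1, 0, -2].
p = [0.7054, 0.2595, 0.0351]

exp(z) = [2.718, 1, 0.1353]
Sum = 3.854
p = [0.7054, 0.2595, 0.0351]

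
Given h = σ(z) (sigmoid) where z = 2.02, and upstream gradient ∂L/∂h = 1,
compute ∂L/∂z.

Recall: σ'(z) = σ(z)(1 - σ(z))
∂L/∂z = 0.1034

σ(2.02) = 0.8829
σ'(2.02) = σ(2.02)(1 - σ(2.02)) = 0.8829 × 0.1171 = 0.1034
∂L/∂z = ∂L/∂h · σ'(z) = 1 × 0.1034 = 0.1034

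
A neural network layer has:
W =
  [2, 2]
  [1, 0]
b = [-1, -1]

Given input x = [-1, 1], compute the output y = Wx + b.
y = [-1, -2]

Wx = [2×-1 + 2×1, 1×-1 + 0×1]
   = [0, -1]
y = Wx + b = [0 + -1, -1 + -1] = [-1, -2]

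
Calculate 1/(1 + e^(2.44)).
0.08017

sigmoid(-2.44) = 1/(1 + e^(2.44)) = 1/(1 + 11.47) = 0.08017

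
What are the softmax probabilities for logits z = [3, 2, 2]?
p = [0.5761, 0.2119, 0.2119]

exp(z) = [20.09, 7.389, 7.389]
Sum = 34.86
p = [0.5761, 0.2119, 0.2119]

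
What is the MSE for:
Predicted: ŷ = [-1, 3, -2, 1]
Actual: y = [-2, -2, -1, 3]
MSE = 7.75

MSE = (1/4)((-1--2)² + (3--2)² + (-2--1)² + (1-3)²) = (1/4)(1 + 25 + 1 + 4) = 7.75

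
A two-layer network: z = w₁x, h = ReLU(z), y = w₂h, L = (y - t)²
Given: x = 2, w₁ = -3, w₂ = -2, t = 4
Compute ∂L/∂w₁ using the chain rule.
∂L/∂w₁ = 0

Forward pass:
z = w₁x = -3×2 = -6
h = ReLU(-6) = 0
y = w₂h = -2×0 = 0

Backward pass:
∂L/∂y = 2(y - t) = 2(0 - 4) = -8
∂y/∂h = w₂ = -2
∂h/∂z = 0 (ReLU derivative)
∂z/∂w₁ = x = 2

∂L/∂w₁ = -8 × -2 × 0 × 2 = 0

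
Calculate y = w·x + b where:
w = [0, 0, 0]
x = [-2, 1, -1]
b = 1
y = 1

y = (0)(-2) + (0)(1) + (0)(-1) + 1 = 1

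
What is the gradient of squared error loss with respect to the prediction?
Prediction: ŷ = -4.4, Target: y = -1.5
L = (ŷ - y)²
∂L/∂ŷ = -5.8

∂L/∂ŷ = 2(ŷ - y) = 2(-4.4 - -1.5) = 2(-2.9) = -5.8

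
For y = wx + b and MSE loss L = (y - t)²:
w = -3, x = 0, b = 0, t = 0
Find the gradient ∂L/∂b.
∂L/∂b = 0

y = wx + b = (-3)(0) + 0 = 0
∂L/∂y = 2(y - t) = 2(0 - 0) = 0
∂y/∂b = 1
∂L/∂b = ∂L/∂y · ∂y/∂b = 0 × 1 = 0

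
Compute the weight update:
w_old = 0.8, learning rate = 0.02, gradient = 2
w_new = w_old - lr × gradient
w_new = 0.76

w_new = w - η·∂L/∂w = 0.8 - 0.02×(2) = 0.8 - (0.04) = 0.76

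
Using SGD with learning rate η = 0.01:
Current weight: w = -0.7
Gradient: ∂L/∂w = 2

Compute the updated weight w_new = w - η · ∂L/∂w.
w_new = -0.72

w_new = w - η·∂L/∂w = -0.7 - 0.01×(2) = -0.7 - (0.02) = -0.72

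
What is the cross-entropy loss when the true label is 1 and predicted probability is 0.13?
L = 2.04

L = -1·log(0.13) - 0·log(0.87) = -log(0.13) = 2.04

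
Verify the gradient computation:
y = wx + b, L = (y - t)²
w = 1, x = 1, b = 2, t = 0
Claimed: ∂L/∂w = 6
Correct

y = (1)(1) + 2 = 3
∂L/∂y = 2(y - t) = 2(3 - 0) = 6
∂y/∂w = x = 1
∂L/∂w = 6 × 1 = 6

Claimed value: 6
Correct: The correct gradient is 6.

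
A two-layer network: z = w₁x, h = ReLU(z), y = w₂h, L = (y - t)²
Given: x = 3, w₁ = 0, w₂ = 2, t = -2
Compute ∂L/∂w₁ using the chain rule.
∂L/∂w₁ = 0

Forward pass:
z = w₁x = 0×3 = 0
h = ReLU(0) = 0
y = w₂h = 2×0 = 0

Backward pass:
∂L/∂y = 2(y - t) = 2(0 - -2) = 4
∂y/∂h = w₂ = 2
∂h/∂z = 0 (ReLU derivative)
∂z/∂w₁ = x = 3

∂L/∂w₁ = 4 × 2 × 0 × 3 = 0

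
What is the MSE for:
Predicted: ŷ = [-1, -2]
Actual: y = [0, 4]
MSE = 18.5

MSE = (1/2)((-1-0)² + (-2-4)²) = (1/2)(1 + 36) = 18.5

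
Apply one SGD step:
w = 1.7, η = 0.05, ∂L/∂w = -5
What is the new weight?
w_new = 1.95

w_new = w - η·∂L/∂w = 1.7 - 0.05×(-5) = 1.7 - (-0.25) = 1.95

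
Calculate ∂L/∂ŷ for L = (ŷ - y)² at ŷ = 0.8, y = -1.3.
∂L/∂ŷ = 4.2

∂L/∂ŷ = 2(ŷ - y) = 2(0.8 - -1.3) = 2(2.1) = 4.2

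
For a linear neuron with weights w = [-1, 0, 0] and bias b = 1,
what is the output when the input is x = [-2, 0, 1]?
y = 3

y = (-1)(-2) + (0)(0) + (0)(1) + 1 = 3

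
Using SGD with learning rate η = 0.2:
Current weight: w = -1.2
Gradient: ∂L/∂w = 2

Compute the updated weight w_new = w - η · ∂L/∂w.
w_new = -1.6

w_new = w - η·∂L/∂w = -1.2 - 0.2×(2) = -1.2 - (0.4) = -1.6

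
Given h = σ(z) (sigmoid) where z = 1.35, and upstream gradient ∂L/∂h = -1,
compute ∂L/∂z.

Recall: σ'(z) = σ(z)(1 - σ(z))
∂L/∂z = -0.1635

σ(1.35) = 0.7941
σ'(1.35) = σ(1.35)(1 - σ(1.35)) = 0.7941 × 0.2059 = 0.1635
∂L/∂z = ∂L/∂h · σ'(z) = -1 × 0.1635 = -0.1635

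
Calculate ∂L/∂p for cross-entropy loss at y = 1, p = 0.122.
∂L/∂p = -8.197

∂L/∂p = -y/p + (1-y)/(1-p) = -1/0.122 + 0 = -8.197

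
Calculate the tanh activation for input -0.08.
-0.07983

tanh(-0.08) = (e^(-0.08) - e^(0.08))/(e^(-0.08) + e^(0.08)) = -0.07983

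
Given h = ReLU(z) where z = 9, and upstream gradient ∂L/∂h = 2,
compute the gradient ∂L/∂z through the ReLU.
∂L/∂z = 2

h = ReLU(9) = 9
Since z > 0: ∂h/∂z = 1
∂L/∂z = ∂L/∂h · ∂h/∂z = 2 × 1 = 2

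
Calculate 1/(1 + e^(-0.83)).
0.6964

sigmoid(0.83) = 1/(1 + e^(-0.83)) = 1/(1 + 0.436) = 0.6964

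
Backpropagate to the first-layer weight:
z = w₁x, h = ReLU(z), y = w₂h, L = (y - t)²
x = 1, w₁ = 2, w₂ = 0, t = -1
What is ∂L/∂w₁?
∂L/∂w₁ = 0

Forward pass:
z = w₁x = 2×1 = 2
h = ReLU(2) = 2
y = w₂h = 0×2 = 0

Backward pass:
∂L/∂y = 2(y - t) = 2(0 - -1) = 2
∂y/∂h = w₂ = 0
∂h/∂z = 1 (ReLU derivative)
∂z/∂w₁ = x = 1

∂L/∂w₁ = 2 × 0 × 1 × 1 = 0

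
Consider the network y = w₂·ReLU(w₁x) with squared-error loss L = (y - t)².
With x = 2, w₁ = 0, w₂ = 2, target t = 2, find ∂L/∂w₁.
∂L/∂w₁ = 0

Forward pass:
z = w₁x = 0×2 = 0
h = ReLU(0) = 0
y = w₂h = 2×0 = 0

Backward pass:
∂L/∂y = 2(y - t) = 2(0 - 2) = -4
∂y/∂h = w₂ = 2
∂h/∂z = 0 (ReLU derivative)
∂z/∂w₁ = x = 2

∂L/∂w₁ = -4 × 2 × 0 × 2 = 0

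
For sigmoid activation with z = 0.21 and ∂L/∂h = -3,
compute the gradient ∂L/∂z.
∂L/∂z = -0.7418

σ(0.21) = 0.5523
σ'(0.21) = σ(0.21)(1 - σ(0.21)) = 0.5523 × 0.4477 = 0.2473
∂L/∂z = ∂L/∂h · σ'(z) = -3 × 0.2473 = -0.7418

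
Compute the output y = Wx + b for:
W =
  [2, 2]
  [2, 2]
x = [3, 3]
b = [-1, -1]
y = [11, 11]

Wx = [2×3 + 2×3, 2×3 + 2×3]
   = [12, 12]
y = Wx + b = [12 + -1, 12 + -1] = [11, 11]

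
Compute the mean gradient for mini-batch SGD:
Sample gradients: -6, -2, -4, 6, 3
Average gradient = -0.6

Average = (1/5)(-6 + -2 + -4 + 6 + 3) = -3/5 = -0.6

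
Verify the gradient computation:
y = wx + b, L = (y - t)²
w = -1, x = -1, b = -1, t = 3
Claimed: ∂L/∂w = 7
Incorrect

y = (-1)(-1) + -1 = 0
∂L/∂y = 2(y - t) = 2(0 - 3) = -6
∂y/∂w = x = -1
∂L/∂w = -6 × -1 = 6

Claimed value: 7
Incorrect: The correct gradient is 6.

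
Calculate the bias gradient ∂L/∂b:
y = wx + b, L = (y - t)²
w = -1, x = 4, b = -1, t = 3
∂L/∂b = -16

y = wx + b = (-1)(4) + -1 = -5
∂L/∂y = 2(y - t) = 2(-5 - 3) = -16
∂y/∂b = 1
∂L/∂b = ∂L/∂y · ∂y/∂b = -16 × 1 = -16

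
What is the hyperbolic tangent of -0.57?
-0.5154

tanh(-0.57) = (e^(-0.57) - e^(0.57))/(e^(-0.57) + e^(0.57)) = -0.5154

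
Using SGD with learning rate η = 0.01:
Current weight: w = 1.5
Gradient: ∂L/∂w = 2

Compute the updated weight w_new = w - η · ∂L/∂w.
w_new = 1.48

w_new = w - η·∂L/∂w = 1.5 - 0.01×(2) = 1.5 - (0.02) = 1.48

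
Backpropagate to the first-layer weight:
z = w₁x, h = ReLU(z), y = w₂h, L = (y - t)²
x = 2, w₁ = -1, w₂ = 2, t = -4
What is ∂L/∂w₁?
∂L/∂w₁ = 0

Forward pass:
z = w₁x = -1×2 = -2
h = ReLU(-2) = 0
y = w₂h = 2×0 = 0

Backward pass:
∂L/∂y = 2(y - t) = 2(0 - -4) = 8
∂y/∂h = w₂ = 2
∂h/∂z = 0 (ReLU derivative)
∂z/∂w₁ = x = 2

∂L/∂w₁ = 8 × 2 × 0 × 2 = 0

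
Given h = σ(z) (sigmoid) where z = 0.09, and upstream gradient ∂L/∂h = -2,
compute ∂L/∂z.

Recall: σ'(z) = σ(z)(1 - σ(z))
∂L/∂z = -0.499

σ(0.09) = 0.5225
σ'(0.09) = σ(0.09)(1 - σ(0.09)) = 0.5225 × 0.4775 = 0.2495
∂L/∂z = ∂L/∂h · σ'(z) = -2 × 0.2495 = -0.499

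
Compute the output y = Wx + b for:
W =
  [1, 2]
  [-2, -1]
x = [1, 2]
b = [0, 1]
y = [5, -3]

Wx = [1×1 + 2×2, -2×1 + -1×2]
   = [5, -4]
y = Wx + b = [5 + 0, -4 + 1] = [5, -3]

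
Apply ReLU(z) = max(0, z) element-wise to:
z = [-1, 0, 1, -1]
h = [0, 0, 1, 0]

ReLU applied element-wise: max(0,-1)=0, max(0,0)=0, max(0,1)=1, max(0,-1)=0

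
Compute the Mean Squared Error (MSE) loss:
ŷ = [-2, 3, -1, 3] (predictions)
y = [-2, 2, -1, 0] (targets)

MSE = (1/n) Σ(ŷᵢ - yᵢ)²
MSE = 2.5

MSE = (1/4)((-2--2)² + (3-2)² + (-1--1)² + (3-0)²) = (1/4)(0 + 1 + 0 + 9) = 2.5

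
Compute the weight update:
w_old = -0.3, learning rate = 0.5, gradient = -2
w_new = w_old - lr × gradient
w_new = 0.7

w_new = w - η·∂L/∂w = -0.3 - 0.5×(-2) = -0.3 - (-1) = 0.7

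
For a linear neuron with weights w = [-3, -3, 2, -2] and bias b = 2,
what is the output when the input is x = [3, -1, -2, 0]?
y = -8

y = (-3)(3) + (-3)(-1) + (2)(-2) + (-2)(0) + 2 = -8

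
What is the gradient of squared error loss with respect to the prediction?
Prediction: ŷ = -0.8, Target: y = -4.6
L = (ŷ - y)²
∂L/∂ŷ = 7.6

∂L/∂ŷ = 2(ŷ - y) = 2(-0.8 - -4.6) = 2(3.8) = 7.6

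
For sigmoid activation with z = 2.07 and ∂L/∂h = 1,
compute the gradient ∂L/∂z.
∂L/∂z = 0.09949

σ(2.07) = 0.888
σ'(2.07) = σ(2.07)(1 - σ(2.07)) = 0.888 × 0.112 = 0.09949
∂L/∂z = ∂L/∂h · σ'(z) = 1 × 0.09949 = 0.09949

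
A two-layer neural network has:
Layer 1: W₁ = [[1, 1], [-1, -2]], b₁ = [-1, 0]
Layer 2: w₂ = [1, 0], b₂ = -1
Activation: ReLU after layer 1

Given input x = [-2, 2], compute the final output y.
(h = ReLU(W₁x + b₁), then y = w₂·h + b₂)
y = -1

Layer 1 pre-activation: z₁ = [-1, -2]
After ReLU: h = [0, 0]
Layer 2 output: y = 1×0 + 0×0 + -1 = -1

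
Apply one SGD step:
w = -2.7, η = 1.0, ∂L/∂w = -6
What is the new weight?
w_new = 3.3

w_new = w - η·∂L/∂w = -2.7 - 1.0×(-6) = -2.7 - (-6) = 3.3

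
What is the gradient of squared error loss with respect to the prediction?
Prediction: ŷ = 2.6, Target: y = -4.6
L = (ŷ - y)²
∂L/∂ŷ = 14.4

∂L/∂ŷ = 2(ŷ - y) = 2(2.6 - -4.6) = 2(7.2) = 14.4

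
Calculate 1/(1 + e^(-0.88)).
0.7068

sigmoid(0.88) = 1/(1 + e^(-0.88)) = 1/(1 + 0.4148) = 0.7068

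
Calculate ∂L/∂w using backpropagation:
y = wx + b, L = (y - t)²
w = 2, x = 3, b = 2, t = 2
∂L/∂w = 36

y = wx + b = (2)(3) + 2 = 8
∂L/∂y = 2(y - t) = 2(8 - 2) = 12
∂y/∂w = x = 3
∂L/∂w = ∂L/∂y · ∂y/∂w = 12 × 3 = 36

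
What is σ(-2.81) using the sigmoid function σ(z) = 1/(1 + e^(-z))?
0.05679

sigmoid(-2.81) = 1/(1 + e^(2.81)) = 1/(1 + 16.61) = 0.05679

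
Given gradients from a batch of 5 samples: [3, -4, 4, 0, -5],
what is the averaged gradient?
Average gradient = -0.4

Average = (1/5)(3 + -4 + 4 + 0 + -5) = -2/5 = -0.4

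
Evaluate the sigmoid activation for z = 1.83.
0.8618

sigmoid(1.83) = 1/(1 + e^(-1.83)) = 1/(1 + 0.1604) = 0.8618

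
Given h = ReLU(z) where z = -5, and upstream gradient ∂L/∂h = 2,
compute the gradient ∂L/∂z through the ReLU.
∂L/∂z = 0

h = ReLU(-5) = 0
Since z < 0: ∂h/∂z = 0
∂L/∂z = ∂L/∂h · ∂h/∂z = 2 × 0 = 0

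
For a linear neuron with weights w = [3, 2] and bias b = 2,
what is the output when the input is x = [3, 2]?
y = 15

y = (3)(3) + (2)(2) + 2 = 15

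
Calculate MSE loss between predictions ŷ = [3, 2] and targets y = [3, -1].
MSE = 4.5

MSE = (1/2)((3-3)² + (2--1)²) = (1/2)(0 + 9) = 4.5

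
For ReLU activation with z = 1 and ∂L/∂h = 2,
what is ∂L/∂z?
∂L/∂z = 2

h = ReLU(1) = 1
Since z > 0: ∂h/∂z = 1
∂L/∂z = ∂L/∂h · ∂h/∂z = 2 × 1 = 2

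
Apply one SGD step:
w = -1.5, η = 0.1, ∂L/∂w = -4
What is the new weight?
w_new = -1.1

w_new = w - η·∂L/∂w = -1.5 - 0.1×(-4) = -1.5 - (-0.4) = -1.1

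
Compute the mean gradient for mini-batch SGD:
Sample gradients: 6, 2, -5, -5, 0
Average gradient = -0.4

Average = (1/5)(6 + 2 + -5 + -5 + 0) = -2/5 = -0.4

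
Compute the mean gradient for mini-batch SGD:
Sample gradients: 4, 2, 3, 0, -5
Average gradient = 0.8

Average = (1/5)(4 + 2 + 3 + 0 + -5) = 4/5 = 0.8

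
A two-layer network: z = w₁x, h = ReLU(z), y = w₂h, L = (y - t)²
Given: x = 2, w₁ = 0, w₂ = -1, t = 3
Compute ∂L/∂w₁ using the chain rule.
∂L/∂w₁ = 0

Forward pass:
z = w₁x = 0×2 = 0
h = ReLU(0) = 0
y = w₂h = -1×0 = 0

Backward pass:
∂L/∂y = 2(y - t) = 2(0 - 3) = -6
∂y/∂h = w₂ = -1
∂h/∂z = 0 (ReLU derivative)
∂z/∂w₁ = x = 2

∂L/∂w₁ = -6 × -1 × 0 × 2 = 0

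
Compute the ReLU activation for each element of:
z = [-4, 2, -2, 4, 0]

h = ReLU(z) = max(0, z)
h = [0, 2, 0, 4, 0]

ReLU applied element-wise: max(0,-4)=0, max(0,2)=2, max(0,-2)=0, max(0,4)=4, max(0,0)=0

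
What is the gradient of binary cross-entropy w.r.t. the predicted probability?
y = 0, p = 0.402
∂L/∂p = 1.672

∂L/∂p = -y/p + (1-y)/(1-p) = 0 + 1/0.598 = 1.672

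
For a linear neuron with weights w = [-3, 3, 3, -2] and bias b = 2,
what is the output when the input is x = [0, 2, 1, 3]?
y = 5

y = (-3)(0) + (3)(2) + (3)(1) + (-2)(3) + 2 = 5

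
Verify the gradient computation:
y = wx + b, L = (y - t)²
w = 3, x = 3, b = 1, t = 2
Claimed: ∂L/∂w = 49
Incorrect

y = (3)(3) + 1 = 10
∂L/∂y = 2(y - t) = 2(10 - 2) = 16
∂y/∂w = x = 3
∂L/∂w = 16 × 3 = 48

Claimed value: 49
Incorrect: The correct gradient is 48.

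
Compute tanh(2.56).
0.9881

tanh(2.56) = (e^(2.56) - e^(-2.56))/(e^(2.56) + e^(-2.56)) = 0.9881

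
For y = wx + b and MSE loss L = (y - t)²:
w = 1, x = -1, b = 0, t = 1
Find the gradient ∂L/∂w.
∂L/∂w = 4

y = wx + b = (1)(-1) + 0 = -1
∂L/∂y = 2(y - t) = 2(-1 - 1) = -4
∂y/∂w = x = -1
∂L/∂w = ∂L/∂y · ∂y/∂w = -4 × -1 = 4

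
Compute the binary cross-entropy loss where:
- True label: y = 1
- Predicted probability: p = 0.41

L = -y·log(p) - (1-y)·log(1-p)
L = 0.8916

L = -1·log(0.41) - 0·log(0.59) = -log(0.41) = 0.8916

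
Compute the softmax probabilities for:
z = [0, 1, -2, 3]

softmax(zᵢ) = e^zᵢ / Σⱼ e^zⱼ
p = [0.0418, 0.1135, 0.0057, 0.839]

exp(z) = [1, 2.718, 0.1353, 20.09]
Sum = 23.94
p = [0.0418, 0.1135, 0.0057, 0.839]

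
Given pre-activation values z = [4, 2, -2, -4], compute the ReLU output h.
h = [4, 2, 0, 0]

ReLU applied element-wise: max(0,4)=4, max(0,2)=2, max(0,-2)=0, max(0,-4)=0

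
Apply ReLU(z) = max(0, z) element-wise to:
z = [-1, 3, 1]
h = [0, 3, 1]

ReLU applied element-wise: max(0,-1)=0, max(0,3)=3, max(0,1)=1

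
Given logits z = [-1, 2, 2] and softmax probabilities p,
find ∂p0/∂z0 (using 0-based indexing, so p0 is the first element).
∂p0/∂z0 = 0.0237

p = softmax(z) = [0.02429, 0.4879, 0.4879]
p0 = 0.02429

∂p0/∂z0 = p0(1 - p0) = 0.02429 × (1 - 0.02429) = 0.0237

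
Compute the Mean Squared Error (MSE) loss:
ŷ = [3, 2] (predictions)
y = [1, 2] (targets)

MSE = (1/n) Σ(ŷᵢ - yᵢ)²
MSE = 2

MSE = (1/2)((3-1)² + (2-2)²) = (1/2)(4 + 0) = 2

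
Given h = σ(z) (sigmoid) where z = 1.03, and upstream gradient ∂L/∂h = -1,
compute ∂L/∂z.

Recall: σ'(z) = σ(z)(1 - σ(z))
∂L/∂z = -0.1939

σ(1.03) = 0.7369
σ'(1.03) = σ(1.03)(1 - σ(1.03)) = 0.7369 × 0.2631 = 0.1939
∂L/∂z = ∂L/∂h · σ'(z) = -1 × 0.1939 = -0.1939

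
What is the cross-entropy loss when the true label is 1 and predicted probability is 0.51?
L = 0.6733

L = -1·log(0.51) - 0·log(0.49) = -log(0.51) = 0.6733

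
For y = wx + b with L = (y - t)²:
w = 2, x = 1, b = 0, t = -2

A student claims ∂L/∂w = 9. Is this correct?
Incorrect

y = (2)(1) + 0 = 2
∂L/∂y = 2(y - t) = 2(2 - -2) = 8
∂y/∂w = x = 1
∂L/∂w = 8 × 1 = 8

Claimed value: 9
Incorrect: The correct gradient is 8.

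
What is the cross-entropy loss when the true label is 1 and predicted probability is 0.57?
L = 0.5621

L = -1·log(0.57) - 0·log(0.43) = -log(0.57) = 0.5621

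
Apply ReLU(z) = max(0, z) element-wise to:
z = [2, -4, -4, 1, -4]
h = [2, 0, 0, 1, 0]

ReLU applied element-wise: max(0,2)=2, max(0,-4)=0, max(0,-4)=0, max(0,1)=1, max(0,-4)=0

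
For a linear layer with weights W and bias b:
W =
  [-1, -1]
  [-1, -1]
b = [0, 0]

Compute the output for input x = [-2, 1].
y = [1, 1]

Wx = [-1×-2 + -1×1, -1×-2 + -1×1]
   = [1, 1]
y = Wx + b = [1 + 0, 1 + 0] = [1, 1]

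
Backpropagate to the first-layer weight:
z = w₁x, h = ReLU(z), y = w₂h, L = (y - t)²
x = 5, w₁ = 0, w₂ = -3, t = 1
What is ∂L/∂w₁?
∂L/∂w₁ = 0

Forward pass:
z = w₁x = 0×5 = 0
h = ReLU(0) = 0
y = w₂h = -3×0 = 0

Backward pass:
∂L/∂y = 2(y - t) = 2(0 - 1) = -2
∂y/∂h = w₂ = -3
∂h/∂z = 0 (ReLU derivative)
∂z/∂w₁ = x = 5

∂L/∂w₁ = -2 × -3 × 0 × 5 = 0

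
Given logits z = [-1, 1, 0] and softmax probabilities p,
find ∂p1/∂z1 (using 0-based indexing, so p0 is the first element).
∂p1/∂z1 = 0.2227

p = softmax(z) = [0.09003, 0.6652, 0.2447]
p1 = 0.6652

∂p1/∂z1 = p1(1 - p1) = 0.6652 × (1 - 0.6652) = 0.2227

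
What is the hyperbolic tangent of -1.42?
-0.8896

tanh(-1.42) = (e^(-1.42) - e^(1.42))/(e^(-1.42) + e^(1.42)) = -0.8896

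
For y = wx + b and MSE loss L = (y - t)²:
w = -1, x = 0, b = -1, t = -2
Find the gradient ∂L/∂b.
∂L/∂b = 2

y = wx + b = (-1)(0) + -1 = -1
∂L/∂y = 2(y - t) = 2(-1 - -2) = 2
∂y/∂b = 1
∂L/∂b = ∂L/∂y · ∂y/∂b = 2 × 1 = 2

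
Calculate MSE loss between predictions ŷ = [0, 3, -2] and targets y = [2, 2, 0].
MSE = 3

MSE = (1/3)((0-2)² + (3-2)² + (-2-0)²) = (1/3)(4 + 1 + 4) = 3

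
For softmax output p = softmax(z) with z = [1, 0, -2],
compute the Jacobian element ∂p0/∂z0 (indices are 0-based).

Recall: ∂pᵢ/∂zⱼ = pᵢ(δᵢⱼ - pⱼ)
∂p0/∂z0 = 0.2078

p = softmax(z) = [0.7054, 0.2595, 0.03512]
p0 = 0.7054

∂p0/∂z0 = p0(1 - p0) = 0.7054 × (1 - 0.7054) = 0.2078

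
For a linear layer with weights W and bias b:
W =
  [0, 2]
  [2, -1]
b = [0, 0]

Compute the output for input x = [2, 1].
y = [2, 3]

Wx = [0×2 + 2×1, 2×2 + -1×1]
   = [2, 3]
y = Wx + b = [2 + 0, 3 + 0] = [2, 3]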